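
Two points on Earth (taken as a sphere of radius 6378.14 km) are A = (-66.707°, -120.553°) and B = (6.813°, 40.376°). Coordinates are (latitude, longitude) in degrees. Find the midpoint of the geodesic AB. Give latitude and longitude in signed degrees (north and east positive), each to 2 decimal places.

The central angle between A and B is δ = 2.0715 rad.
With f = 0.5, the slerp weights are sin((1−f)δ)/sin δ = 0.9806 and sin(fδ)/sin δ = 0.9806.
Weighted sum of the unit vectors: (0.9806)·(-0.2010,-0.3405,-0.9185) + (0.9806)·(0.7564,0.6432,0.1186) = (0.5447, 0.2968, -0.7844).
Converting back: φ = atan2(z, √(x²+y²)) = -51.66°, λ = atan2(y, x) = 28.59°.

-51.66°, 28.59°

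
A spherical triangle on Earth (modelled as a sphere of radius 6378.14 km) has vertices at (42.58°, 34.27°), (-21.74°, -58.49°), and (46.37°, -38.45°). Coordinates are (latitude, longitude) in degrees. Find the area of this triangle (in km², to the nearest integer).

Side lengths (central angles): a = 1.2302, b = 0.8754, c = 1.8583 rad; semiperimeter s = 1.9820.
By l'Huilier's theorem, tan(E/4) = √[tan(s/2) tan((s−a)/2) tan((s−b)/2) tan((s−c)/2)], giving spherical excess E = 0.6026 rad.
Area = E·R² = 0.6026 × (6378.14)² ≈ 24515649 km².

24515649 km²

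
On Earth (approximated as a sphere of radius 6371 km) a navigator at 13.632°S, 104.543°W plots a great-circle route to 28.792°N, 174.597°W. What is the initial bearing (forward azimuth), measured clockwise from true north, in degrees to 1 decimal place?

With φ₁ = -0.2379, φ₂ = 0.5025, Δλ = -1.2227 rad, the forward-azimuth formula gives
θ = atan2( sin Δλ cos φ₂ , cos φ₁ sin φ₂ − sin φ₁ cos φ₂ cos Δλ ) = atan2(-0.8238, 0.5385) = -56.83°.
Adding 360° brings this into [0°, 360°): 303.2°.

303.2°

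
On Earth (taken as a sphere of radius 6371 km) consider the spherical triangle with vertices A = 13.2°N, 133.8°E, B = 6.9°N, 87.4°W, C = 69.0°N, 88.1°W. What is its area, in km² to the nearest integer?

53951411 km²

Side lengths (central angles): a = 1.0839, b = 1.6173, c = 2.3459 rad; semiperimeter s = 2.5236.
By l'Huilier's theorem, tan(E/4) = √[tan(s/2) tan((s−a)/2) tan((s−b)/2) tan((s−c)/2)], giving spherical excess E = 1.3292 rad.
Area = E·R² = 1.3292 × (6371)² ≈ 53951411 km².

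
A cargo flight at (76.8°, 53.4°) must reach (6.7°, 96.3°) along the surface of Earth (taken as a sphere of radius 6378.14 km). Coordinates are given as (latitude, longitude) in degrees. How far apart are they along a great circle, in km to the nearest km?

8211 km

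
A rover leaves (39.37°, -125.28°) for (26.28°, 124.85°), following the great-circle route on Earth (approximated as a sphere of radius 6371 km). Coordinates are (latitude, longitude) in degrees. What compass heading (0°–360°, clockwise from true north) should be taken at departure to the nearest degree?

302°

With φ₁ = 0.6871, φ₂ = 0.4587, Δλ = -1.9176 rad, the forward-azimuth formula gives
θ = atan2( sin Δλ cos φ₂ , cos φ₁ sin φ₂ − sin φ₁ cos φ₂ cos Δλ ) = atan2(-0.8433, 0.5356) = -57.58°.
Adding 360° brings this into [0°, 360°): 302°.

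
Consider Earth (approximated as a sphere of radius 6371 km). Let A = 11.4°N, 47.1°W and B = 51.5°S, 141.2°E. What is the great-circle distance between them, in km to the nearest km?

15493 km

With latitudes φ₁ = 11.400°, φ₂ = -51.500° and longitude difference Δλ = -171.700°:
cos c = sin φ₁ sin φ₂ + cos φ₁ cos φ₂ cos Δλ = (0.1977)(-0.7826) + (0.9803)(0.6225)(-0.9895) = -0.75853,
so c = arccos(-0.75853) = 2.43185 rad.
Distance = R·c = 6371 × 2.4319 ≈ 15493 km.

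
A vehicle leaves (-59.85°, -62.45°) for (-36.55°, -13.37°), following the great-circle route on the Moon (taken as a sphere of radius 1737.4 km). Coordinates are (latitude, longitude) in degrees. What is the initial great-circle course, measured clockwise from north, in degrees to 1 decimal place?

75.6°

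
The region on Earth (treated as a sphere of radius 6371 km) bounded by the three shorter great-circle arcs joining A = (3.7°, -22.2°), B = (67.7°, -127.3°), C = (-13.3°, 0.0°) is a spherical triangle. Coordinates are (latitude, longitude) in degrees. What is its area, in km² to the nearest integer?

Side lengths (central angles): a = 2.0226, b = 0.4858, c = 1.6097 rad; semiperimeter s = 2.0591.
By l'Huilier's theorem, tan(E/4) = √[tan(s/2) tan((s−a)/2) tan((s−b)/2) tan((s−c)/2)], giving spherical excess E = 0.3326 rad.
Area = E·R² = 0.3326 × (6371)² ≈ 13498806 km².

13498806 km²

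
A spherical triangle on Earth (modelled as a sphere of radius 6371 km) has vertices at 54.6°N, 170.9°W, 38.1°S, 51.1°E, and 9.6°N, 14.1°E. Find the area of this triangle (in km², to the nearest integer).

88363979 km²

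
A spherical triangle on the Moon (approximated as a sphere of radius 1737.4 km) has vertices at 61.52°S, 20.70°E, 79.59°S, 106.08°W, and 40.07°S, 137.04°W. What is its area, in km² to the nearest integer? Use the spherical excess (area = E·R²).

Side lengths (central angles): a = 0.7202, b = 1.3407, c = 0.6216 rad; semiperimeter s = 1.3412.
By l'Huilier's theorem, tan(E/4) = √[tan(s/2) tan((s−a)/2) tan((s−b)/2) tan((s−c)/2)], giving spherical excess E = 0.0208 rad.
Area = E·R² = 0.0208 × (1737.4)² ≈ 62706 km².

62706 km²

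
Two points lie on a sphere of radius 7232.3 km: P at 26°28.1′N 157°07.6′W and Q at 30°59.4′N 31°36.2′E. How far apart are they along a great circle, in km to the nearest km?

15392 km

With latitudes φ₁ = 26.468°, φ₂ = 30.990° and longitude difference Δλ = -171.270°:
Haversine: a = sin²(Δφ/2) + cos φ₁ cos φ₂ sin²(Δλ/2) = 0.0016 + (0.8952)(0.8573)(0.9942) = 0.76451.
Central angle c = 2·arcsin(√a) = 2.12824 rad.
Distance = R·c = 7232.3 × 2.1282 ≈ 15392 km.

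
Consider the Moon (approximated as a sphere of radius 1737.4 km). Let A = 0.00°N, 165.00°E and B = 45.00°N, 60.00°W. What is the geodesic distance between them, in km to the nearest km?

3639 km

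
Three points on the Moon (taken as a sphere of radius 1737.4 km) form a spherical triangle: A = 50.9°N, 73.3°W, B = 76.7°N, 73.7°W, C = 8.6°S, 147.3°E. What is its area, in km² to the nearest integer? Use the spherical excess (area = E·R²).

1654165 km²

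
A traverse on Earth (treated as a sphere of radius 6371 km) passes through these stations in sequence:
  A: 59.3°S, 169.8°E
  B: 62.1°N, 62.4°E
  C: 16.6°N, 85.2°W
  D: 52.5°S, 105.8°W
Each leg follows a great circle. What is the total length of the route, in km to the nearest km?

35010 km

Leg A→B: central angle 2.5523 rad, distance 16260.9 km.
Leg B→C: central angle 1.6973 rad, distance 10813.3 km.
Leg C→D: central angle 1.2457 rad, distance 7936.1 km.
Total: 16260.9 + 10813.3 + 7936.1 ≈ 35010 km.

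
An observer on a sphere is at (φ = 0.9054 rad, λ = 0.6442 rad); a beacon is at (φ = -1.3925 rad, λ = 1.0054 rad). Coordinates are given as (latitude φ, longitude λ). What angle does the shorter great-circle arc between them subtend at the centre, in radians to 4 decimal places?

In radians: φ₁ = 0.9054, φ₂ = -1.3925, Δλ = 20.695° = 0.3612 rad.
Haversine: a = sin²(Δφ/2) + cos φ₁ cos φ₂ sin²(Δλ/2) = 0.8324 + (0.6174)(0.1774)(0.0323) = 0.83589.
Central angle c = 2·arcsin(√a) = 2.30740 rad.
So the angular separation is 2.3074 rad.

2.3074 rad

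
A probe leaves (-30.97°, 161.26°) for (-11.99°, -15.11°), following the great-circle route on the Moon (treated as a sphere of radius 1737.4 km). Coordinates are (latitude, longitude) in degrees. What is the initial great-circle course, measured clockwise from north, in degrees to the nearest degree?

185°

With φ₁ = -0.5405, φ₂ = -0.2093, Δλ = -3.0782 rad, the forward-azimuth formula gives
θ = atan2( sin Δλ cos φ₂ , cos φ₁ sin φ₂ − sin φ₁ cos φ₂ cos Δλ ) = atan2(-0.0619, -0.6805) = -174.80°.
Adding 360° brings this into [0°, 360°): 185°.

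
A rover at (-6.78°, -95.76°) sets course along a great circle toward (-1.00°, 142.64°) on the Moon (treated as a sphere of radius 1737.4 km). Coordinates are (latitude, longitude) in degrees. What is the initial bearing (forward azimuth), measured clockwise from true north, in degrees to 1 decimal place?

Δλ = -121.600° = -2.1223 rad.
y = sin Δλ · cos φ₂ = (-0.8517)(0.9998) = -0.8516
x = cos φ₁ sin φ₂ − sin φ₁ cos φ₂ cos Δλ = (0.9930)(-0.0175) − (-0.1181)(0.9998)(-0.5240) = -0.0792
θ = atan2(y, x) = -95.31°; adding 360° gives 264.7°.

264.7°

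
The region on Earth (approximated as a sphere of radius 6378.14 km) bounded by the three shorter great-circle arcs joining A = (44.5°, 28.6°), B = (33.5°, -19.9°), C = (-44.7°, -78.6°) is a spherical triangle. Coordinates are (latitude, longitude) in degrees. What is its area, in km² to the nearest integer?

17101126 km²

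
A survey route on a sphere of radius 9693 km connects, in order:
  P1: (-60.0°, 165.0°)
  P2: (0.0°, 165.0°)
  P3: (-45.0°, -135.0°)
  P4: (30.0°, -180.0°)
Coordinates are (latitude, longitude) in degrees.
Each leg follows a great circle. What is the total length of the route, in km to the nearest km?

Leg P1→P2: central angle 1.0472 rad, distance 10150.5 km.
Leg P2→P3: central angle 1.2094 rad, distance 11723.0 km.
Leg P3→P4: central angle 1.4913 rad, distance 14454.7 km.
Total: 10150.5 + 11723.0 + 14454.7 ≈ 36328 km.

36328 km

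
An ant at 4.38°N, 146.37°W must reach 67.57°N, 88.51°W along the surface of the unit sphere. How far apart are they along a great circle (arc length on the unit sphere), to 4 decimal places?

1.2943

With latitudes φ₁ = 4.380°, φ₂ = 67.570° and longitude difference Δλ = 57.860°:
cos c = sin φ₁ sin φ₂ + cos φ₁ cos φ₂ cos Δλ = (0.0764)(0.9243) + (0.9971)(0.3816)(0.5320) = 0.27298,
so c = arccos(0.27298) = 1.29430 rad.
On the unit sphere the arc length equals the central angle: 1.2943.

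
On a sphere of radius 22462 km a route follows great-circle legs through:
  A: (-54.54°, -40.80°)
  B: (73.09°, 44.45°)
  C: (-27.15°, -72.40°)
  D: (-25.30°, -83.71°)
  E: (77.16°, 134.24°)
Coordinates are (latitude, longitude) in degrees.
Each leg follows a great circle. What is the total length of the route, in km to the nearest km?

156406 km

Leg A→B: central angle 2.4423 rad, distance 54860.1 km.
Leg B→C: central angle 2.1573 rad, distance 48458.3 km.
Leg C→D: central angle 0.1799 rad, distance 4041.6 km.
Leg D→E: central angle 2.1835 rad, distance 49046.3 km.
Total: 54860.1 + 48458.3 + 4041.6 + 49046.3 ≈ 156406 km.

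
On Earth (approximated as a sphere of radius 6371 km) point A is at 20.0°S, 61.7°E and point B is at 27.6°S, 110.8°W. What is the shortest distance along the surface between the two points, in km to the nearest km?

14661 km

With latitudes φ₁ = -20.000°, φ₂ = -27.600° and longitude difference Δλ = -172.500°:
cos c = sin φ₁ sin φ₂ + cos φ₁ cos φ₂ cos Δλ = (-0.3420)(-0.4633) + (0.9397)(0.8862)(-0.9914) = -0.66718,
so c = arccos(-0.66718) = 2.30121 rad.
Distance = R·c = 6371 × 2.3012 ≈ 14661 km.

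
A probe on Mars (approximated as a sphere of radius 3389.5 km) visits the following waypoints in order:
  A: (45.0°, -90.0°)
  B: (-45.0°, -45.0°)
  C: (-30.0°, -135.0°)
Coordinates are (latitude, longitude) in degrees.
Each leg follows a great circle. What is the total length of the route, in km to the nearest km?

Leg A→B: central angle 1.7178 rad, distance 5822.4 km.
Leg B→C: central angle 1.2094 rad, distance 4099.4 km.
Total: 5822.4 + 4099.4 ≈ 9922 km.

9922 km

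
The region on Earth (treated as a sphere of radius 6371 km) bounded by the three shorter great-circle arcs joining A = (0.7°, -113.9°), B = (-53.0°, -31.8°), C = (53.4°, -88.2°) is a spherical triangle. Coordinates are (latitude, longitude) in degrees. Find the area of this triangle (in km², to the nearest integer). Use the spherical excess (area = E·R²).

42587906 km²

Side lengths (central angles): a = 2.0293, b = 0.9920, c = 1.4978 rad; semiperimeter s = 2.2595.
By l'Huilier's theorem, tan(E/4) = √[tan(s/2) tan((s−a)/2) tan((s−b)/2) tan((s−c)/2)], giving spherical excess E = 1.0492 rad.
Area = E·R² = 1.0492 × (6371)² ≈ 42587906 km².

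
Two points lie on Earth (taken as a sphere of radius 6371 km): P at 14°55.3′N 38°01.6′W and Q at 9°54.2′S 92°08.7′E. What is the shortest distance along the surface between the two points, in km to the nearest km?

Let φ₁ = 0.2604 rad, φ₂ = -0.1728 rad, and Δλ = 2.2719 rad.
cos c = sin φ₁ sin φ₂ + cos φ₁ cos φ₂ cos Δλ = (0.2575)(-0.1720) + (0.9663)(0.9851)(-0.6451) = -0.65833,
so c = arccos(-0.65833) = 2.28939 rad.
Distance = R·c = 6371 × 2.2894 ≈ 14586 km.

14586 km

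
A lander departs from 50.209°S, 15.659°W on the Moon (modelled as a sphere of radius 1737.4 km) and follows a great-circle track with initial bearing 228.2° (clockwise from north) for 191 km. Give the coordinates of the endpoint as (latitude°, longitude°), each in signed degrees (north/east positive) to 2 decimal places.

Angular distance δ = d/R = 191/1737.4 = 0.10993 rad; initial bearing θ = 3.9828 rad.
sin φ₂ = sin φ₁ cos δ + cos φ₁ sin δ cos θ = (-0.7684)(0.9940) + (0.6400)(0.1097)(-0.6665) = -0.8105, so φ₂ = -54.15°.
Δλ = atan2(sin θ sin δ cos φ₁, cos δ − sin φ₁ sin φ₂) = atan2(-0.0523, 0.3712) = -8.027°.
λ₂ = -15.659° − 8.027° = -23.69°.

-54.15°, -23.69°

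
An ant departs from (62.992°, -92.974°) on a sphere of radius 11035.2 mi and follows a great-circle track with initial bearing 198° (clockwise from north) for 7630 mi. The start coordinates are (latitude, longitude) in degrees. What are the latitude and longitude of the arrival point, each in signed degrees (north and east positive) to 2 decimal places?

24.26°, -105.46°

Angular distance δ = d/R = 7630/11035.2 = 0.69142 rad; initial bearing θ = 3.4558 rad.
sin φ₂ = sin φ₁ cos δ + cos φ₁ sin δ cos θ = (0.8909)(0.7703) + (0.4541)(0.6376)(-0.9511) = 0.4109, so φ₂ = 24.26°.
Δλ = atan2(sin θ sin δ cos φ₁, cos δ − sin φ₁ sin φ₂) = atan2(-0.0895, 0.4042) = -12.482°.
λ₂ = -92.974° − 12.482° = -105.46°.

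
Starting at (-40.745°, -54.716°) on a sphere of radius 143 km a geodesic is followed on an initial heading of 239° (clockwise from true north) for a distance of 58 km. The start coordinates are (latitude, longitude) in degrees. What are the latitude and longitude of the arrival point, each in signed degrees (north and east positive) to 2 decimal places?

-48.91°, -85.69°

Angular distance δ = d/R = 58/143 = 0.40559 rad; initial bearing θ = 4.1713 rad.
sin φ₂ = sin φ₁ cos δ + cos φ₁ sin δ cos θ = (-0.6527)(0.9189) + (0.7576)(0.3946)(-0.5150) = -0.7537, so φ₂ = -48.91°.
Δλ = atan2(sin θ sin δ cos φ₁, cos δ − sin φ₁ sin φ₂) = atan2(-0.2562, 0.4269) = -30.971°.
λ₂ = -54.716° − 30.971° = -85.69°.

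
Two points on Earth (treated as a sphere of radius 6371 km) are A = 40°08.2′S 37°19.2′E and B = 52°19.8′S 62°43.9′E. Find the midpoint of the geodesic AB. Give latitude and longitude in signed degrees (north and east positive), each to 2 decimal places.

-46.93°, 48.59°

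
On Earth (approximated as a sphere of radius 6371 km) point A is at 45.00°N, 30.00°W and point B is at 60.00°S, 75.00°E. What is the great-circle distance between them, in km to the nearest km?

14982 km

In radians: φ₁ = 0.7854, φ₂ = -1.0472, Δλ = 105.000° = 1.8326 rad.
cos c = sin φ₁ sin φ₂ + cos φ₁ cos φ₂ cos Δλ = (0.7071)(-0.8660) + (0.7071)(0.5000)(-0.2588) = -0.70388,
so c = arccos(-0.70388) = 2.35164 rad.
Distance = R·c = 6371 × 2.3516 ≈ 14982 km.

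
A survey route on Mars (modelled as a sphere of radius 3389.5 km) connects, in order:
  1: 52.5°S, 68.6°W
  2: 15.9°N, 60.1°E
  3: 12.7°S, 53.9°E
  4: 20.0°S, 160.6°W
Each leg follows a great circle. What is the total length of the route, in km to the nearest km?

Leg 1→2: central angle 2.1937 rad, distance 7435.6 km.
Leg 2→3: central angle 0.5105 rad, distance 1730.4 km.
Leg 3→4: central angle 2.3190 rad, distance 7860.1 km.
Total: 7435.6 + 1730.4 + 7860.1 ≈ 17026 km.

17026 km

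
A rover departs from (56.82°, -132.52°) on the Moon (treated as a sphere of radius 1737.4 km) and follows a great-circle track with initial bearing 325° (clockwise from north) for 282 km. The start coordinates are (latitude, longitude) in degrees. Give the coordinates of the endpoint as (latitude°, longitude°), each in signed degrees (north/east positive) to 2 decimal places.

Angular distance δ = d/R = 282/1737.4 = 0.16231 rad; initial bearing θ = 5.6723 rad.
sin φ₂ = sin φ₁ cos δ + cos φ₁ sin δ cos θ = (0.8370)(0.9869) + (0.5473)(0.1616)(0.8192) = 0.8984, so φ₂ = 63.95°.
Δλ = atan2(sin θ sin δ cos φ₁, cos δ − sin φ₁ sin φ₂) = atan2(-0.0507, 0.2349) = -12.184°.
λ₂ = -132.520° − 12.184° = -144.70°.

63.95°, -144.70°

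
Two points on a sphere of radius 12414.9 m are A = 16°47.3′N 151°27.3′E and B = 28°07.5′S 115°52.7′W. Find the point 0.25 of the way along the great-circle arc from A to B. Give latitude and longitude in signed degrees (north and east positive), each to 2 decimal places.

The central angle between A and B is δ = 1.7471 rad.
With f = 0.25, the slerp weights are sin((1−f)δ)/sin δ = 0.9815 and sin(fδ)/sin δ = 0.4297.
Weighted sum of the unit vectors: (0.9815)·(-0.8410,0.4575,0.2888) + (0.4297)·(-0.3849,-0.7935,-0.4714) = (-0.9908, 0.1081, 0.0809).
Converting back: φ = atan2(z, √(x²+y²)) = 4.64°, λ = atan2(y, x) = 173.78°.

4.64°, 173.78°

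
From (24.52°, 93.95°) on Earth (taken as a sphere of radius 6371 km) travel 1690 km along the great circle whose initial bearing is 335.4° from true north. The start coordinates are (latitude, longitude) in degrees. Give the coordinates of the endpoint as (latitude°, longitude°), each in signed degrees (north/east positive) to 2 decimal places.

38.12°, 85.98°

Angular distance δ = d/R = 1690/6371 = 0.26526 rad; initial bearing θ = 5.8538 rad.
sin φ₂ = sin φ₁ cos δ + cos φ₁ sin δ cos θ = (0.4150)(0.9650) + (0.9098)(0.2622)(0.9092) = 0.6174, so φ₂ = 38.12°.
Δλ = atan2(sin θ sin δ cos φ₁, cos δ − sin φ₁ sin φ₂) = atan2(-0.0993, 0.7088) = -7.974°.
λ₂ = 93.950° − 7.974° = 85.98°.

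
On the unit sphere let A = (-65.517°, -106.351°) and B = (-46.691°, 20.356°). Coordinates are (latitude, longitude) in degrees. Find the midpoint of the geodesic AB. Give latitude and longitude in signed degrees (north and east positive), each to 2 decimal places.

-71.44°, -16.81°

The central angle between A and B is δ = 1.0560 rad.
With f = 0.5, the slerp weights are sin((1−f)δ)/sin δ = 0.5788 and sin(fδ)/sin δ = 0.5788.
Weighted sum of the unit vectors: (0.5788)·(-0.1167,-0.3977,-0.9101) + (0.5788)·(0.6431,0.2386,-0.7277) = (0.3047, -0.0921, -0.9480).
Converting back: φ = atan2(z, √(x²+y²)) = -71.44°, λ = atan2(y, x) = -16.81°.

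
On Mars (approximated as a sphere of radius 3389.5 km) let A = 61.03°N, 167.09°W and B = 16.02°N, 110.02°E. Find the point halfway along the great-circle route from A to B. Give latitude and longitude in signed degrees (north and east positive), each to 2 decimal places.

45.56°, 135.23°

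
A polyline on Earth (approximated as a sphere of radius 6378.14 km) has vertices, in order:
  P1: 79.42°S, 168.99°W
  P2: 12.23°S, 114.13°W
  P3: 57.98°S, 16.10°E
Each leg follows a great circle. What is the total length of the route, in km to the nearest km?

Leg P1→P2: central angle 1.2540 rad, distance 7998.2 km.
Leg P2→P3: central angle 1.7265 rad, distance 11011.8 km.
Total: 7998.2 + 11011.8 ≈ 19010 km.

19010 km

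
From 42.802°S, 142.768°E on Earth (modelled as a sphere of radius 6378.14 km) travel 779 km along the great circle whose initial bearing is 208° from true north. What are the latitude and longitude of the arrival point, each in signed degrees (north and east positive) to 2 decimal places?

-48.88°, 137.78°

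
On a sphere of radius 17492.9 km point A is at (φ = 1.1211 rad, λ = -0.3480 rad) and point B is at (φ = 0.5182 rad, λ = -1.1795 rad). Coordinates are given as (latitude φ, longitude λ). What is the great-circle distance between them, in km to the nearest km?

With latitudes φ₁ = 64.234°, φ₂ = 29.691° and longitude difference Δλ = -47.641°:
Haversine: a = sin²(Δφ/2) + cos φ₁ cos φ₂ sin²(Δλ/2) = 0.0882 + (0.4347)(0.8687)(0.1631) = 0.14975.
Central angle c = 2·arcsin(√a) = 0.79470 rad.
Distance = R·c = 17492.9 × 0.7947 ≈ 13902 km.

13902 km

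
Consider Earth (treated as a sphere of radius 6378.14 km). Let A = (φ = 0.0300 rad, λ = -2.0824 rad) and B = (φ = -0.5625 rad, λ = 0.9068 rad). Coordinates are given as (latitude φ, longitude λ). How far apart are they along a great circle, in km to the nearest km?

In radians: φ₁ = 0.0300, φ₂ = -0.5625, Δλ = 171.269° = 2.9892 rad.
Haversine: a = sin²(Δφ/2) + cos φ₁ cos φ₂ sin²(Δλ/2) = 0.0852 + (0.9996)(0.8459)(0.9942) = 0.92587.
Central angle c = 2·arcsin(√a) = 2.59010 rad.
Distance = R·c = 6378.14 × 2.5901 ≈ 16520 km.

16520 km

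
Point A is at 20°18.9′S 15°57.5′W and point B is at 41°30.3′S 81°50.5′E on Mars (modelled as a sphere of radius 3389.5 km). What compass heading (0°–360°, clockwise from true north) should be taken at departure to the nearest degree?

132°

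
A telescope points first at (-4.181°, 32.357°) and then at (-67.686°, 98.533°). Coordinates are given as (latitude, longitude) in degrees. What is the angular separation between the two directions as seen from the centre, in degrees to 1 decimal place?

In radians: φ₁ = -0.0730, φ₂ = -1.1813, Δλ = 66.176° = 1.1550 rad.
cos c = sin φ₁ sin φ₂ + cos φ₁ cos φ₂ cos Δλ = (-0.0729)(-0.9251) + (0.9973)(0.3797)(0.4039) = 0.22040,
so c = arccos(0.22040) = 1.34857 rad.
So the angular separation is 77.3°.

77.3°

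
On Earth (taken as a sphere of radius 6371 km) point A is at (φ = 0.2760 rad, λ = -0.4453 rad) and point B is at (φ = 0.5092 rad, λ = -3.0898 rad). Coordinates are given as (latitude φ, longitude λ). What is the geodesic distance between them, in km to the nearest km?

14152 km

In radians: φ₁ = 0.2760, φ₂ = 0.5092, Δλ = -151.519° = -2.6445 rad.
Haversine: a = sin²(Δφ/2) + cos φ₁ cos φ₂ sin²(Δλ/2) = 0.0135 + (0.9622)(0.8731)(0.9395) = 0.80279.
Central angle c = 2·arcsin(√a) = 2.22128 rad.
Distance = R·c = 6371 × 2.2213 ≈ 14152 km.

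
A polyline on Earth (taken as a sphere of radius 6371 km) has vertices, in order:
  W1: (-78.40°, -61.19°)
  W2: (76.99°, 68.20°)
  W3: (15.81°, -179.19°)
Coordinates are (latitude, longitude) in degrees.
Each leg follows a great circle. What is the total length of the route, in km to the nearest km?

Leg W1→W2: central angle 2.9578 rad, distance 18844.1 km.
Leg W2→W3: central angle 1.3876 rad, distance 8840.4 km.
Total: 18844.1 + 8840.4 ≈ 27684 km.

27684 km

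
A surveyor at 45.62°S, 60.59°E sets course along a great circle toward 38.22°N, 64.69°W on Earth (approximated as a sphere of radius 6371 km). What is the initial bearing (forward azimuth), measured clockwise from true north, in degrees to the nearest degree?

Δλ = -125.280° = -2.1865 rad.
y = sin Δλ · cos φ₂ = (-0.8163)(0.7856) = -0.6413
x = cos φ₁ sin φ₂ − sin φ₁ cos φ₂ cos Δλ = (0.6994)(0.6187) − (-0.7147)(0.7856)(-0.5776) = 0.1084
θ = atan2(y, x) = -80.41°; adding 360° gives 280°.

280°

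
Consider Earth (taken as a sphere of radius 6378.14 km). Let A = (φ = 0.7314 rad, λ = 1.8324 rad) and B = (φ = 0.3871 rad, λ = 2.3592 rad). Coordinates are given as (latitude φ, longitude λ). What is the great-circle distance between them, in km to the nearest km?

With latitudes φ₁ = 41.906°, φ₂ = 22.179° and longitude difference Δλ = 30.183°:
cos c = sin φ₁ sin φ₂ + cos φ₁ cos φ₂ cos Δλ = (0.6679)(0.3775) + (0.7442)(0.9260)(0.8644) = 0.84787,
so c = arccos(0.84787) = 0.55883 rad.
Distance = R·c = 6378.14 × 0.5588 ≈ 3564 km.

3564 km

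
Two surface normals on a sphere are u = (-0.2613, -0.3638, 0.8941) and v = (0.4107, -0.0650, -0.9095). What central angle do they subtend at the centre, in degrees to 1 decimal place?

u·v = -0.8969; |u| = 1.0000, |v| = 1.0000.
cos θ = (u·v)/(|u||v|) = -0.8968, so θ = 153.7°.

153.7°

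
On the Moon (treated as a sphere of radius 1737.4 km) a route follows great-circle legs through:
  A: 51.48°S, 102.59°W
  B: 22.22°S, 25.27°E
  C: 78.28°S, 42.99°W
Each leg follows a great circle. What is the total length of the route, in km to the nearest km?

Leg A→B: central angle 1.6288 rad, distance 2829.9 km.
Leg B→C: central angle 1.1153 rad, distance 1937.7 km.
Total: 2829.9 + 1937.7 ≈ 4768 km.

4768 km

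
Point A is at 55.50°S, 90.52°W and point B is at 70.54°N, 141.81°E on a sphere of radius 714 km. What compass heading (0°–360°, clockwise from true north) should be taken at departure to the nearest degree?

324°

Δλ = -127.670° = -2.2283 rad.
y = sin Δλ · cos φ₂ = (-0.7915)(0.3331) = -0.2637
x = cos φ₁ sin φ₂ − sin φ₁ cos φ₂ cos Δλ = (0.5664)(0.9429) − (-0.8241)(0.3331)(-0.6111) = 0.3663
θ = atan2(y, x) = -35.75°; adding 360° gives 324°.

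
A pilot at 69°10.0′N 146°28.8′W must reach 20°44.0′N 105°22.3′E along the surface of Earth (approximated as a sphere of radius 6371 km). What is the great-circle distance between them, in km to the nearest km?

8547 km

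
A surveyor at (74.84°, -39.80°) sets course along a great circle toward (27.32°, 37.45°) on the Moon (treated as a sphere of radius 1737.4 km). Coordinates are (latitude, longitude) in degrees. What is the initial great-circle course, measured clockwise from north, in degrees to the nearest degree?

With φ₁ = 1.3062, φ₂ = 0.4768, Δλ = 1.3483 rad, the forward-azimuth formula gives
θ = atan2( sin Δλ cos φ₂ , cos φ₁ sin φ₂ − sin φ₁ cos φ₂ cos Δλ ) = atan2(0.8665, -0.0692) = 94.57°.
So the initial bearing is 95°.

95°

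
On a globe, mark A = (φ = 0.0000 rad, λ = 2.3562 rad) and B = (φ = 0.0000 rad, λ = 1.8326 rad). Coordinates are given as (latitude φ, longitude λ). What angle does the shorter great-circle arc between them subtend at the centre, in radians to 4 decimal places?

0.5236 rad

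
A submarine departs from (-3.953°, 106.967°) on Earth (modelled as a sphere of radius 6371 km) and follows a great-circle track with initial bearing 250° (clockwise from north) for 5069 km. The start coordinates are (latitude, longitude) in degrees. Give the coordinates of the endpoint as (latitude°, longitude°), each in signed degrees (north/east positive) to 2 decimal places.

Angular distance δ = d/R = 5069/6371 = 0.79564 rad; initial bearing θ = 4.3633 rad.
sin φ₂ = sin φ₁ cos δ + cos φ₁ sin δ cos θ = (-0.0689)(0.6998) + (0.9976)(0.7143)(-0.3420) = -0.2920, so φ₂ = -16.98°.
Δλ = atan2(sin θ sin δ cos φ₁, cos δ − sin φ₁ sin φ₂) = atan2(-0.6696, 0.6797) = -44.572°.
λ₂ = 106.967° − 44.572° = 62.39°.

-16.98°, 62.39°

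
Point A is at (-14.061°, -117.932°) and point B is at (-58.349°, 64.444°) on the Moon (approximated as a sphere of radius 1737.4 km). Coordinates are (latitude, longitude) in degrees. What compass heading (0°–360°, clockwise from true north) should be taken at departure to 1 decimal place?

181.3°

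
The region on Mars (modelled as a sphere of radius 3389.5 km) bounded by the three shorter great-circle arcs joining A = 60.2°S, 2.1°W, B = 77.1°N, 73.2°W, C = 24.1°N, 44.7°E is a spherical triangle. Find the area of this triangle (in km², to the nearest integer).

Side lengths (central angles): a = 1.2633, b = 1.6146, c = 2.5148 rad; semiperimeter s = 2.6964.
By l'Huilier's theorem, tan(E/4) = √[tan(s/2) tan((s−a)/2) tan((s−b)/2) tan((s−c)/2)], giving spherical excess E = 1.7200 rad.
Area = E·R² = 1.7200 × (3389.5)² ≈ 19760991 km².

19760991 km²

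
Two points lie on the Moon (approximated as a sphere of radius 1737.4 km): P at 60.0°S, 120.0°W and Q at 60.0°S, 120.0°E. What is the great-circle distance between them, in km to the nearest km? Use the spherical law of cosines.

Let φ₁ = -1.0472 rad, φ₂ = -1.0472 rad, and Δλ = -2.0944 rad.
cos c = sin φ₁ sin φ₂ + cos φ₁ cos φ₂ cos Δλ = (-0.8660)(-0.8660) + (0.5000)(0.5000)(-0.5000) = 0.62500,
so c = arccos(0.62500) = 0.89566 rad.
Distance = R·c = 1737.4 × 0.8957 ≈ 1556 km.

1556 km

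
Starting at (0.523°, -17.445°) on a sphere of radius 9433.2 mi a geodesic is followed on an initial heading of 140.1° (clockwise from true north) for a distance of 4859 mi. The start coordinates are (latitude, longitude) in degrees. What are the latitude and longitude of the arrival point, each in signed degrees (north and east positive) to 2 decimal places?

Angular distance δ = d/R = 4859/9433.2 = 0.51510 rad; initial bearing θ = 2.4452 rad.
sin φ₂ = sin φ₁ cos δ + cos φ₁ sin δ cos θ = (0.0091)(0.8702) + (1.0000)(0.4926)(-0.7672) = -0.3700, so φ₂ = -21.71°.
Δλ = atan2(sin θ sin δ cos φ₁, cos δ − sin φ₁ sin φ₂) = atan2(0.3160, 0.8736) = 19.884°.
λ₂ = -17.445° + 19.884° = 2.44°.

-21.71°, 2.44°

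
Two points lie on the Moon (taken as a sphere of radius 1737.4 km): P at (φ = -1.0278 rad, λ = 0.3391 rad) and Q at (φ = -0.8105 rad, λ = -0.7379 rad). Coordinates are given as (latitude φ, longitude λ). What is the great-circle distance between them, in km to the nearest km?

1149 km

Let φ₁ = -1.0278 rad, φ₂ = -0.8105 rad, and Δλ = -1.0770 rad.
cos c = sin φ₁ sin φ₂ + cos φ₁ cos φ₂ cos Δλ = (-0.8562)(-0.7246) + (0.5167)(0.6891)(0.4740) = 0.78918,
so c = arccos(0.78918) = 0.66133 rad.
Distance = R·c = 1737.4 × 0.6613 ≈ 1149 km.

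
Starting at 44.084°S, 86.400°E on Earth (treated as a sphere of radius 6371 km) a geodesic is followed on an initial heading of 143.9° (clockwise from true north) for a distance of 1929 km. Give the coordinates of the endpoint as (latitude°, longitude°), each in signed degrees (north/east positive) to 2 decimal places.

-56.84°, 105.13°

Angular distance δ = d/R = 1929/6371 = 0.30278 rad; initial bearing θ = 2.5115 rad.
sin φ₂ = sin φ₁ cos δ + cos φ₁ sin δ cos θ = (-0.6957)(0.9545) + (0.7183)(0.2982)(-0.8080) = -0.8371, so φ₂ = -56.84°.
Δλ = atan2(sin θ sin δ cos φ₁, cos δ − sin φ₁ sin φ₂) = atan2(0.1262, 0.3721) = 18.734°.
λ₂ = 86.400° + 18.734° = 105.13°.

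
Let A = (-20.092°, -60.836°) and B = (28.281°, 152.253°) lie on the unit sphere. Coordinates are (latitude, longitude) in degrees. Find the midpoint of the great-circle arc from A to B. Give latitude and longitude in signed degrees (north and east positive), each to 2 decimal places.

Central angle δ = 2.5977 rad. Interpolating on the sphere with fraction f = 0.5:
P = [sin((1−f)δ)·A + sin(fδ)·B] / sin δ = 1.8613·A + 1.8613·B in Cartesian coordinates,
giving P = (-0.5988, -0.7633, 0.2425), i.e. latitude 14.03°, longitude -128.11°.

14.03°, -128.11°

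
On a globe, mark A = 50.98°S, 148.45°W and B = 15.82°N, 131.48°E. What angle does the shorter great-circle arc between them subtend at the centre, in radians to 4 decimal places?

Let φ₁ = -0.8898 rad, φ₂ = 0.2761 rad, and Δλ = -1.3975 rad.
cos c = sin φ₁ sin φ₂ + cos φ₁ cos φ₂ cos Δλ = (-0.7769)(0.2726) + (0.6296)(0.9621)(0.1724) = -0.10735,
so c = arccos(-0.10735) = 1.67835 rad.
So the angular separation is 1.6783 rad.

1.6783 rad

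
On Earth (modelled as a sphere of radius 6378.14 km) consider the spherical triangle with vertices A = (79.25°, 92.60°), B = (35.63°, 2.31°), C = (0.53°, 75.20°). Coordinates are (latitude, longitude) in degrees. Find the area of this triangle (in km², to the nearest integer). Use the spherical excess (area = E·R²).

30712863 km²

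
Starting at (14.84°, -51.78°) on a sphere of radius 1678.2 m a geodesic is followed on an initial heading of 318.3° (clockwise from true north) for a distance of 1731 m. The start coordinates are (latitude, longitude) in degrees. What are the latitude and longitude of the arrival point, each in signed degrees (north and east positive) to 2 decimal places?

Angular distance δ = d/R = 1731/1678.2 = 1.03146 rad; initial bearing θ = 5.5554 rad.
sin φ₂ = sin φ₁ cos δ + cos φ₁ sin δ cos θ = (0.2561)(0.5136) + (0.9666)(0.8581)(0.7466) = 0.7508, so φ₂ = 48.66°.
Δλ = atan2(sin θ sin δ cos φ₁, cos δ − sin φ₁ sin φ₂) = atan2(-0.5518, 0.3213) = -59.790°.
λ₂ = -51.780° − 59.790° = -111.57°.

48.66°, -111.57°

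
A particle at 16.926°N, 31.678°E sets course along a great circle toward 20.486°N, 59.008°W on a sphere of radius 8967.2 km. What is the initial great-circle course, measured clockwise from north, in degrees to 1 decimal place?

With φ₁ = 0.2954, φ₂ = 0.3575, Δλ = -1.5828 rad, the forward-azimuth formula gives
θ = atan2( sin Δλ cos φ₂ , cos φ₁ sin φ₂ − sin φ₁ cos φ₂ cos Δλ ) = atan2(-0.9367, 0.3381) = -70.15°.
Adding 360° brings this into [0°, 360°): 289.8°.

289.8°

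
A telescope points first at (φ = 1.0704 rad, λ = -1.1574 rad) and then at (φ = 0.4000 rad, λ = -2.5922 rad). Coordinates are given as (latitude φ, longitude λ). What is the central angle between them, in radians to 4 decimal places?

1.1576 rad

With latitudes φ₁ = 61.329°, φ₂ = 22.918° and longitude difference Δλ = -82.208°:
Haversine: a = sin²(Δφ/2) + cos φ₁ cos φ₂ sin²(Δλ/2) = 0.1082 + (0.4798)(0.9211)(0.4322) = 0.29921.
Central angle c = 2·arcsin(√a) = 1.15755 rad.
So the angular separation is 1.1576 rad.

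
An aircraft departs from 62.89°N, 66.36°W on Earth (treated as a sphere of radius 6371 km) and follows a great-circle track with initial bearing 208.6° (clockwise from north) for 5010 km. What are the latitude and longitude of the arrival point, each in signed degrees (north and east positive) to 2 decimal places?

20.22°, -87.53°

Angular distance δ = d/R = 5010/6371 = 0.78638 rad; initial bearing θ = 3.6408 rad.
sin φ₂ = sin φ₁ cos δ + cos φ₁ sin δ cos θ = (0.8901)(0.7064) + (0.4557)(0.7078)(-0.8780) = 0.3456, so φ₂ = 20.22°.
Δλ = atan2(sin θ sin δ cos φ₁, cos δ − sin φ₁ sin φ₂) = atan2(-0.1544, 0.3988) = -21.166°.
λ₂ = -66.360° − 21.166° = -87.53°.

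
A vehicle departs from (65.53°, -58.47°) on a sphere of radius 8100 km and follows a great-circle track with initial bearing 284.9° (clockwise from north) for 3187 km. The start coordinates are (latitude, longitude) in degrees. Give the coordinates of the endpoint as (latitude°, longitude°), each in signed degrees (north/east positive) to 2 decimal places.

61.82°, -110.15°

Angular distance δ = d/R = 3187/8100 = 0.39346 rad; initial bearing θ = 4.9724 rad.
sin φ₂ = sin φ₁ cos δ + cos φ₁ sin δ cos θ = (0.9102)(0.9236) + (0.4142)(0.3834)(0.2571) = 0.8815, so φ₂ = 61.82°.
Δλ = atan2(sin θ sin δ cos φ₁, cos δ − sin φ₁ sin φ₂) = atan2(-0.1535, 0.1213) = -51.677°.
λ₂ = -58.470° − 51.677° = -110.15°.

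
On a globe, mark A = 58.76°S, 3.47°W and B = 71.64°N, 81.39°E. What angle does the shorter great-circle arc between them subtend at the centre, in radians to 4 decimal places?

In radians: φ₁ = -1.0256, φ₂ = 1.2504, Δλ = 84.860° = 1.4811 rad.
cos c = sin φ₁ sin φ₂ + cos φ₁ cos φ₂ cos Δλ = (-0.8550)(0.9491) + (0.5186)(0.3150)(0.0896) = -0.79684,
so c = arccos(-0.79684) = 2.49285 rad.
So the angular separation is 2.4929 rad.

2.4929 rad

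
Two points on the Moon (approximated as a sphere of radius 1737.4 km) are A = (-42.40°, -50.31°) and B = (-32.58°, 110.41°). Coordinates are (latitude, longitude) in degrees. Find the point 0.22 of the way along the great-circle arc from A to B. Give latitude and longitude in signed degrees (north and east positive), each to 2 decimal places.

-63.49°, -36.05°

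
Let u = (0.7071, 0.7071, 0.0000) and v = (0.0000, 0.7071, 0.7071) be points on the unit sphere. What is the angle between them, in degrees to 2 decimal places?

60.00°

u·v = 0.5000; |u| = 1.0000, |v| = 1.0000.
cos θ = (u·v)/(|u||v|) = 0.5000, so θ = 60.00°.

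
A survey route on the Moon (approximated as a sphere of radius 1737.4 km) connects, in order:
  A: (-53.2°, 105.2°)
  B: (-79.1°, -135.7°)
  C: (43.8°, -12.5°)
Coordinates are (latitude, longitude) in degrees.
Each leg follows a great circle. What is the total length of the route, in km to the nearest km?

Leg A→B: central angle 0.7507 rad, distance 1304.3 km.
Leg B→C: central angle 2.4255 rad, distance 4214.1 km.
Total: 1304.3 + 4214.1 ≈ 5518 km.

5518 km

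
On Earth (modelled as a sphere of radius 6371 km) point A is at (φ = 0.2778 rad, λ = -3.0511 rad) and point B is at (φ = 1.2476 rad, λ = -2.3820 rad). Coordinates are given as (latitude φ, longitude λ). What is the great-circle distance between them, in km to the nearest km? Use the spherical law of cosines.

6675 km

In radians: φ₁ = 0.2778, φ₂ = 1.2476, Δλ = 38.337° = 0.6691 rad.
cos c = sin φ₁ sin φ₂ + cos φ₁ cos φ₂ cos Δλ = (0.2742)(0.9482) + (0.9617)(0.3176)(0.7844) = 0.49961,
so c = arccos(0.49961) = 1.04765 rad.
Distance = R·c = 6371 × 1.0476 ≈ 6675 km.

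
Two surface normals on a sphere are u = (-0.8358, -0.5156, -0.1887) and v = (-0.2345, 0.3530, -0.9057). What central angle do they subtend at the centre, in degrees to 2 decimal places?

u·v = 0.1849; |u| = 1.0000, |v| = 0.9999.
cos θ = (u·v)/(|u||v|) = 0.1849, so θ = 79.34°.

79.34°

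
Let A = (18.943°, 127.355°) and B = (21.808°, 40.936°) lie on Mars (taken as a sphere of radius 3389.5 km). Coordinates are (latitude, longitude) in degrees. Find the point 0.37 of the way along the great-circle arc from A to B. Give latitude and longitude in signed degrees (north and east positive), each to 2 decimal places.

The central angle between A and B is δ = 1.3944 rad.
With f = 0.37, the slerp weights are sin((1−f)δ)/sin δ = 0.7819 and sin(fδ)/sin δ = 0.5011.
Weighted sum of the unit vectors: (0.7819)·(-0.5739,0.7518,0.3246) + (0.5011)·(0.7014,0.6083,0.3715) = (-0.0973, 0.8927, 0.4400).
Converting back: φ = atan2(z, √(x²+y²)) = 26.10°, λ = atan2(y, x) = 96.22°.

26.10°, 96.22°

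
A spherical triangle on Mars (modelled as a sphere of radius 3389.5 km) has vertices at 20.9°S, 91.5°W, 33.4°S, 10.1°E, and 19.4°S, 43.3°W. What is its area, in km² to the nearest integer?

3174228 km²

Side lengths (central angles): a = 0.8601, b = 0.7872, c = 1.5312 rad; semiperimeter s = 1.5893.
By l'Huilier's theorem, tan(E/4) = √[tan(s/2) tan((s−a)/2) tan((s−b)/2) tan((s−c)/2)], giving spherical excess E = 0.2763 rad.
Area = E·R² = 0.2763 × (3389.5)² ≈ 3174228 km².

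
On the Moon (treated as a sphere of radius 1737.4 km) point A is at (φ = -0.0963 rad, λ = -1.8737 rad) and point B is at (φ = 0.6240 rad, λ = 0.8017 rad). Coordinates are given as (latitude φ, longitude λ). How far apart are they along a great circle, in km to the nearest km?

4277 km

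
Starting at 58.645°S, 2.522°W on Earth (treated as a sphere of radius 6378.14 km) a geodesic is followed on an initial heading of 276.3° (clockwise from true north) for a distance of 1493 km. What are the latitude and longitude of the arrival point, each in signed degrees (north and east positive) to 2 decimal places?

-54.83°, -26.11°

Angular distance δ = d/R = 1493/6378.14 = 0.23408 rad; initial bearing θ = 4.8223 rad.
sin φ₂ = sin φ₁ cos δ + cos φ₁ sin δ cos θ = (-0.8540)(0.9727) + (0.5203)(0.2319)(0.1097) = -0.8174, so φ₂ = -54.83°.
Δλ = atan2(sin θ sin δ cos φ₁, cos δ − sin φ₁ sin φ₂) = atan2(-0.1200, 0.2747) = -23.593°.
λ₂ = -2.522° − 23.593° = -26.11°.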